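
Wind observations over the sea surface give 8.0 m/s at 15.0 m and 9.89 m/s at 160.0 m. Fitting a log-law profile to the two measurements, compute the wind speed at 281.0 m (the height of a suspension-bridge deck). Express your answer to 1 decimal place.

10.3 m/s

Log law: V ∝ ln(z/z₀). From the pair, with r = V₁/V₂ = 0.80890,
ln z₀ = (ln z₁ − r·ln z₂)/(1 − r) = (2.7081 − 0.80890×5.0752)/0.19110 = -7.3115 → z₀ = 0.0006678 m
V₃ = V₁ · ln(z₃/z₀)/ln(z₁/z₀) = 8.0 × 12.9499/10.0196 = 10.3397 m/s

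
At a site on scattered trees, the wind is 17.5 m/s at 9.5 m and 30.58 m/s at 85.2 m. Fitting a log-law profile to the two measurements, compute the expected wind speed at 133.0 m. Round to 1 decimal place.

33.2 m/s

Log law: V ∝ ln(z/z₀). From the pair, with r = V₁/V₂ = 0.57227,
ln z₀ = (ln z₁ − r·ln z₂)/(1 − r) = (2.2513 − 0.57227×4.4450)/0.42773 = -0.6837 → z₀ = 0.5047 m
V₃ = V₁ · ln(z₃/z₀)/ln(z₁/z₀) = 17.5 × 5.5741/2.9350 = 33.2354 m/s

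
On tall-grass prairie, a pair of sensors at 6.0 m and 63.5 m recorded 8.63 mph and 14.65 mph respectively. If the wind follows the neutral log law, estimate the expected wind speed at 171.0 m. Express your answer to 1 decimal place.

17.2 mph

Log law: V ∝ ln(z/z₀). From the pair, with r = V₁/V₂ = 0.58908,
ln z₀ = (ln z₁ − r·ln z₂)/(1 − r) = (1.7918 − 0.58908×4.1510)/0.41092 = -1.5904 → z₀ = 0.2038 m
V₃ = V₁ · ln(z₃/z₀)/ln(z₁/z₀) = 8.63 × 6.7321/3.3822 = 17.1777 mph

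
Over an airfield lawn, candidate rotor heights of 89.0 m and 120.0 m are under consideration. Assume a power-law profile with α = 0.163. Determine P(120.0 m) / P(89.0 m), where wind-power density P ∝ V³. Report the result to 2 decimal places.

1.16

Speed ratio: V_B/V_A = (z_B/z_A)^α = (120.0/89.0)^0.163 = (1.3483)^0.163 = 1.04992
Power-density ratio: P_B/P_A = (V_B/V_A)³ = (1.04992)³ = 1.15736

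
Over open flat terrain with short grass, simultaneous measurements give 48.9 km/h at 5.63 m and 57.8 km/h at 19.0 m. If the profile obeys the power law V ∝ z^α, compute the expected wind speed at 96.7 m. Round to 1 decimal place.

First find α: α = ln(V₂/V₁)/ln(z₂/z₁) = ln(57.8/48.9)/ln(19.0/5.63) = 0.16721/1.21633 = 0.1375
Extrapolate from 19.0 m to 96.7 m: V₃ = 57.8 × (96.7/19.0)^0.1375 = 57.8 × 1.2507 = 72.2896 km/h

72.3 km/h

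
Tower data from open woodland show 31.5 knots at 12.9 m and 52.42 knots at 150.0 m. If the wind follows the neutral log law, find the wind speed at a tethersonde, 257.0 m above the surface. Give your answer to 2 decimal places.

Log law: V ∝ ln(z/z₀). From the pair, with r = V₁/V₂ = 0.60092,
ln z₀ = (ln z₁ − r·ln z₂)/(1 − r) = (2.5572 − 0.60092×5.0106)/0.39908 = -1.1370 → z₀ = 0.3208 m
V₃ = V₁ · ln(z₃/z₀)/ln(z₁/z₀) = 31.5 × 6.6860/3.6942 = 57.0112 knots

57.01 knots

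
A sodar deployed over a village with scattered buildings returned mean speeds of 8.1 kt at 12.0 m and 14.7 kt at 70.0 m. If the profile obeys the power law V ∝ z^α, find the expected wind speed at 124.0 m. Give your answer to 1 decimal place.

First find α: α = ln(V₂/V₁)/ln(z₂/z₁) = ln(14.7/8.1)/ln(70.0/12.0) = 0.59598/1.76359 = 0.3379
Extrapolate from 70.0 m to 124.0 m: V₃ = 14.7 × (124.0/70.0)^0.3379 = 14.7 × 1.2132 = 17.8334 kt

17.8 kt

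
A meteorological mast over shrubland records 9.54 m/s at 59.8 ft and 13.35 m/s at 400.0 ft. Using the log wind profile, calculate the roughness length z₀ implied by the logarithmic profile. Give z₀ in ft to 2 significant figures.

Log law: V(z) ∝ ln(z/z₀). With r = V₁/V₂ = 9.54/13.35 = 0.71461,
r · ln(z₂/z₀) = ln(z₁/z₀) ⇒ ln z₀ = (ln z₁ − r·ln z₂)/(1 − r)
ln z₀ = (4.09101 − 0.71461×5.99146) / 0.28539 = -0.6676
z₀ = exp(-0.6676) = 0.5129 ft

z₀ ≈ 0.51 ft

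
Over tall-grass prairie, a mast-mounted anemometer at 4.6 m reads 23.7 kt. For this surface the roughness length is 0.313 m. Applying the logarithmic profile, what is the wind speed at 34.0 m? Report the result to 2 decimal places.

Log law: V(z) ∝ ln(z/z₀), so V₂/V₁ = ln(z₂/z₀) / ln(z₁/z₀).
ln(34.0/0.313) = 4.6879, ln(4.6/0.313) = 2.6876
V₂ = 23.7 × 4.6879/2.6876 = 23.7 × 1.7443 = 41.3392 kt

41.34 kt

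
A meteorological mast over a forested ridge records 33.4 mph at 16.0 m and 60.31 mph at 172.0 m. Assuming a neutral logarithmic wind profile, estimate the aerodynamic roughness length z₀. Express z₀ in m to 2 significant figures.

Log law: V(z) ∝ ln(z/z₀). With r = V₁/V₂ = 33.4/60.31 = 0.55381,
r · ln(z₂/z₀) = ln(z₁/z₀) ⇒ ln z₀ = (ln z₁ − r·ln z₂)/(1 − r)
ln z₀ = (2.77259 − 0.55381×5.14749) / 0.44619 = -0.1751
z₀ = exp(-0.1751) = 0.8394 m

z₀ ≈ 0.84 m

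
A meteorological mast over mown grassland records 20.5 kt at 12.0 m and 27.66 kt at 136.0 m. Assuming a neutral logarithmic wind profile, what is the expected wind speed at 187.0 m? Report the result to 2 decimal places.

28.60 kt

Log law: V ∝ ln(z/z₀). From the pair, with r = V₁/V₂ = 0.74114,
ln z₀ = (ln z₁ − r·ln z₂)/(1 − r) = (2.4849 − 0.74114×4.9127)/0.25886 = -4.4660 → z₀ = 0.01149 m
V₃ = V₁ · ln(z₃/z₀)/ln(z₁/z₀) = 20.5 × 9.6972/6.9510 = 28.5992 kt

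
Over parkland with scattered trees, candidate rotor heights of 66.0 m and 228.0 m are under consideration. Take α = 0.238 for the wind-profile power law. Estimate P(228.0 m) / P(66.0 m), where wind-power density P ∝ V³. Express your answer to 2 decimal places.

2.42

Speed ratio: V_B/V_A = (z_B/z_A)^α = (228.0/66.0)^0.238 = (3.4545)^0.238 = 1.34319
Power-density ratio: P_B/P_A = (V_B/V_A)³ = (1.34319)³ = 2.42332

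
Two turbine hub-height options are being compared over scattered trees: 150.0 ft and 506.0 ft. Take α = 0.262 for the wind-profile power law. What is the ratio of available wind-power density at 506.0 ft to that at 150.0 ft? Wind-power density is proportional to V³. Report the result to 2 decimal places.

Speed ratio: V_B/V_A = (z_B/z_A)^α = (506.0/150.0)^0.262 = (3.3733)^0.262 = 1.37515
Power-density ratio: P_B/P_A = (V_B/V_A)³ = (1.37515)³ = 2.60049

2.60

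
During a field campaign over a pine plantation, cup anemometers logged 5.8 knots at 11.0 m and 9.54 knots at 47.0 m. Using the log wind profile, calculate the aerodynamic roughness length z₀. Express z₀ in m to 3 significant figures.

Log law: V(z) ∝ ln(z/z₀). With r = V₁/V₂ = 5.8/9.54 = 0.60797,
r · ln(z₂/z₀) = ln(z₁/z₀) ⇒ ln z₀ = (ln z₁ − r·ln z₂)/(1 − r)
ln z₀ = (2.39790 − 0.60797×3.85015) / 0.39203 = 0.1457
z₀ = exp(0.1457) = 1.157 m

z₀ ≈ 1.16 m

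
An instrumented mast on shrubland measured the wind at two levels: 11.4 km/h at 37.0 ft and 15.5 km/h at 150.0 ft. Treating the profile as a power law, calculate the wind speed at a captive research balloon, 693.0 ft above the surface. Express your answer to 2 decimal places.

First find α: α = ln(V₂/V₁)/ln(z₂/z₁) = ln(15.5/11.4)/ln(150.0/37.0) = 0.30723/1.39972 = 0.2195
Extrapolate from 150.0 ft to 693.0 ft: V₃ = 15.5 × (693.0/150.0)^0.2195 = 15.5 × 1.3992 = 21.6878 km/h

21.69 km/h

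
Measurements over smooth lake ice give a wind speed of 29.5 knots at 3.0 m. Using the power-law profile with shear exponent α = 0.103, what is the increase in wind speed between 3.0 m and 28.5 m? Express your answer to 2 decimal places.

Power law: V₂ = V₁ · (z₂/z₁)^α = 29.5 × (9.5000)^0.103 = 37.1987 knots
ΔV = 37.1987 − 29.5 = 7.6987 knots

7.70 knots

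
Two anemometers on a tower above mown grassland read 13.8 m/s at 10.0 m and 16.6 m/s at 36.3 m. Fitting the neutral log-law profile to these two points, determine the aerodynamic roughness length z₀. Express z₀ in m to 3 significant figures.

Log law: V(z) ∝ ln(z/z₀). With r = V₁/V₂ = 13.8/16.6 = 0.83133,
r · ln(z₂/z₀) = ln(z₁/z₀) ⇒ ln z₀ = (ln z₁ − r·ln z₂)/(1 − r)
ln z₀ = (2.30259 − 0.83133×3.59182) / 0.16867 = -4.0515
z₀ = exp(-4.0515) = 0.01740 m

z₀ ≈ 0.0174 m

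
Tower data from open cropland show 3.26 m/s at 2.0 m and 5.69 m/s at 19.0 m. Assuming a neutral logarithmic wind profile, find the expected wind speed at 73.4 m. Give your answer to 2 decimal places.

7.15 m/s

Log law: V ∝ ln(z/z₀). From the pair, with r = V₁/V₂ = 0.57293,
ln z₀ = (ln z₁ − r·ln z₂)/(1 − r) = (0.6931 − 0.57293×2.9444)/0.42707 = -2.3271 → z₀ = 0.09758 m
V₃ = V₁ · ln(z₃/z₀)/ln(z₁/z₀) = 3.26 × 6.6230/3.0203 = 7.1488 m/s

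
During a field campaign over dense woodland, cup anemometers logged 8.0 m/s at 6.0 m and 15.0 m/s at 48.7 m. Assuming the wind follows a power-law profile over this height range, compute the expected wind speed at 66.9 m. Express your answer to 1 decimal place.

16.5 m/s

First find α: α = ln(V₂/V₁)/ln(z₂/z₁) = ln(15.0/8.0)/ln(48.7/6.0) = 0.62861/2.09392 = 0.3002
Extrapolate from 48.7 m to 66.9 m: V₃ = 15.0 × (66.9/48.7)^0.3002 = 15.0 × 1.1000 = 16.5002 m/s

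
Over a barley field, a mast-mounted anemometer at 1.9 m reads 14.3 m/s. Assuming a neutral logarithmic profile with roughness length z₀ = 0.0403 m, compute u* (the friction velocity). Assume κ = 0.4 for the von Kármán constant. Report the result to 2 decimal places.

u* ≈ 1.48 m/s

Log law: V(z) = (u*/κ) · ln(z/z₀) ⇒ u* = κ · V / ln(z/z₀)
u* = 0.4 × 14.3 / ln(1.9/0.0403) = 0.4 × 14.3 / 3.8533
   = 5.7200 / 3.8533 = 1.4845 m/s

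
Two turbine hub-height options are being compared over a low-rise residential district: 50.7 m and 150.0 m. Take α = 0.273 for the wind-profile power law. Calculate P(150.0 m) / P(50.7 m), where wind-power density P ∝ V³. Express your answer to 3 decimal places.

2.431

Speed ratio: V_B/V_A = (z_B/z_A)^α = (150.0/50.7)^0.273 = (2.9586)^0.273 = 1.34464
Power-density ratio: P_B/P_A = (V_B/V_A)³ = (1.34464)³ = 2.43118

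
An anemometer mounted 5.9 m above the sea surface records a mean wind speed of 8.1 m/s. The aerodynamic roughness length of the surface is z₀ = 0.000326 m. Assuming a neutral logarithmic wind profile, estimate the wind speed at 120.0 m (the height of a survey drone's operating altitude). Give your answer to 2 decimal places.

Log law: V(z) ∝ ln(z/z₀), so V₂/V₁ = ln(z₂/z₀) / ln(z₁/z₀).
ln(120.0/0.000326) = 12.8161, ln(5.9/0.000326) = 9.8036
V₂ = 8.1 × 12.8161/9.8036 = 8.1 × 1.3073 = 10.5891 m/s

10.59 m/s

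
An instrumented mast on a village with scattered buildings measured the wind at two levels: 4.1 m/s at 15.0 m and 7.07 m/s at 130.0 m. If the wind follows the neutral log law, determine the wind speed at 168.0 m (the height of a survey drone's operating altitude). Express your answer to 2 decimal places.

Log law: V ∝ ln(z/z₀). From the pair, with r = V₁/V₂ = 0.57992,
ln z₀ = (ln z₁ − r·ln z₂)/(1 − r) = (2.7081 − 0.57992×4.8675)/0.42008 = -0.2731 → z₀ = 0.7611 m
V₃ = V₁ · ln(z₃/z₀)/ln(z₁/z₀) = 4.1 × 5.3970/2.9811 = 7.4227 m/s

7.42 m/s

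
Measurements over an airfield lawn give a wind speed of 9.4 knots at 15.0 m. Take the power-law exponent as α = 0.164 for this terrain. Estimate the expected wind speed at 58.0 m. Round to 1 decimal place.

Power-law profile: V₂ = V₁ · (z₂/z₁)^α
V₂ = 9.4 × (58.0/15.0)^0.164 = 9.4 × (3.8667)^0.164
    = 9.4 × 1.2483 = 11.7341 knots

11.7 knots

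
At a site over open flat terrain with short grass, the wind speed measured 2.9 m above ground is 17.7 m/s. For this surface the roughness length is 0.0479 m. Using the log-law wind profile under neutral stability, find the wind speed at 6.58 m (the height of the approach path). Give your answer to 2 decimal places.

21.23 m/s

Log law: V(z) ∝ ln(z/z₀), so V₂/V₁ = ln(z₂/z₀) / ln(z₁/z₀).
ln(6.58/0.0479) = 4.9227, ln(2.9/0.0479) = 4.1034
V₂ = 17.7 × 4.9227/4.1034 = 17.7 × 1.1997 = 21.2342 m/s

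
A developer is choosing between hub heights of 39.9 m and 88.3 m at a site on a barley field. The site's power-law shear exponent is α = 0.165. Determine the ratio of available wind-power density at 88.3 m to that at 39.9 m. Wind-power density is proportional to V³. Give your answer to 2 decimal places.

Speed ratio: V_B/V_A = (z_B/z_A)^α = (88.3/39.9)^0.165 = (2.2130)^0.165 = 1.14005
Power-density ratio: P_B/P_A = (V_B/V_A)³ = (1.14005)³ = 1.48173

1.48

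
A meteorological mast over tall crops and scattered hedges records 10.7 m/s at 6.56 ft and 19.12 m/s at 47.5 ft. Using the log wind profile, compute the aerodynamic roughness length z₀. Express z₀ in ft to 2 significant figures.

z₀ ≈ 0.53 ft

Log law: V(z) ∝ ln(z/z₀). With r = V₁/V₂ = 10.7/19.12 = 0.55962,
r · ln(z₂/z₀) = ln(z₁/z₀) ⇒ ln z₀ = (ln z₁ − r·ln z₂)/(1 − r)
ln z₀ = (1.88099 − 0.55962×3.86073) / 0.44038 = -0.6348
z₀ = exp(-0.6348) = 0.5300 ft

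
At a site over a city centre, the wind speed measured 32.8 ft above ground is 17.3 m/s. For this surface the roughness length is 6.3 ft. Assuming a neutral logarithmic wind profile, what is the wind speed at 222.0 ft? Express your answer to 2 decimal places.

37.35 m/s

Log law: V(z) ∝ ln(z/z₀), so V₂/V₁ = ln(z₂/z₀) / ln(z₁/z₀).
ln(222.0/6.3) = 3.5621, ln(32.8/6.3) = 1.6499
V₂ = 17.3 × 3.5621/1.6499 = 17.3 × 2.1590 = 37.3511 m/s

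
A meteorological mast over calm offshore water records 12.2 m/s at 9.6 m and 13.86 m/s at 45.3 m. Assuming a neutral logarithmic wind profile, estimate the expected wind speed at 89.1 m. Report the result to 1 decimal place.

Log law: V ∝ ln(z/z₀). From the pair, with r = V₁/V₂ = 0.88023,
ln z₀ = (ln z₁ − r·ln z₂)/(1 − r) = (2.2618 − 0.88023×3.8133)/0.11977 = -9.1412 → z₀ = 0.0001072 m
V₃ = V₁ · ln(z₃/z₀)/ln(z₁/z₀) = 12.2 × 13.6309/11.4029 = 14.5837 m/s

14.6 m/s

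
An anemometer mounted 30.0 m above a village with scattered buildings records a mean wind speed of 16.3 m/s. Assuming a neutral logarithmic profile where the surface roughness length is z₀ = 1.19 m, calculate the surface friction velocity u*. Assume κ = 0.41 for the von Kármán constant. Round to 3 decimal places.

u* ≈ 2.071 m/s

Log law: V(z) = (u*/κ) · ln(z/z₀) ⇒ u* = κ · V / ln(z/z₀)
u* = 0.41 × 16.3 / ln(30.0/1.19) = 0.41 × 16.3 / 3.2272
   = 6.6830 / 3.2272 = 2.0708 m/s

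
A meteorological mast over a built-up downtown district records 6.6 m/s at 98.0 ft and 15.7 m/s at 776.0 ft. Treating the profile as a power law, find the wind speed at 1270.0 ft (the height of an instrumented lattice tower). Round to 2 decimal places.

First find α: α = ln(V₂/V₁)/ln(z₂/z₁) = ln(15.7/6.6)/ln(776.0/98.0) = 0.86659/2.06919 = 0.4188
Extrapolate from 776.0 ft to 1270.0 ft: V₃ = 15.7 × (1270.0/776.0)^0.4188 = 15.7 × 1.2291 = 19.2975 m/s

19.30 m/s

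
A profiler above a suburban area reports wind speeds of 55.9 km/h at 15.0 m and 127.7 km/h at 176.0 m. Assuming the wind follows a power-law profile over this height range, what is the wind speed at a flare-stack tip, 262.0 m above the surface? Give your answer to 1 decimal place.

145.9 km/h

First find α: α = ln(V₂/V₁)/ln(z₂/z₁) = ln(127.7/55.9)/ln(176.0/15.0) = 0.82612/2.46243 = 0.3355
Extrapolate from 176.0 m to 262.0 m: V₃ = 127.7 × (262.0/176.0)^0.3355 = 127.7 × 1.1428 = 145.9350 km/h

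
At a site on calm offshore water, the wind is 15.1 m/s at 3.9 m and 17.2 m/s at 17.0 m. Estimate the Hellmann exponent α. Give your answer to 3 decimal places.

Power law: V₂/V₁ = (z₂/z₁)^α ⇒ α = ln(V₂/V₁) / ln(z₂/z₁)
α = ln(17.2/15.1) / ln(17.0/3.9) = ln(1.1391) / ln(4.3590)
  = 0.13021 / 1.47224 = 0.08845

α ≈ 0.088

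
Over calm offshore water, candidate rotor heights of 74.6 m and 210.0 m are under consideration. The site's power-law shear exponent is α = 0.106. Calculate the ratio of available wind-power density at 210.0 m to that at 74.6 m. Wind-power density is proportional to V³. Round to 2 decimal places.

1.39

Speed ratio: V_B/V_A = (z_B/z_A)^α = (210.0/74.6)^0.106 = (2.8150)^0.106 = 1.11595
Power-density ratio: P_B/P_A = (V_B/V_A)³ = (1.11595)³ = 1.38974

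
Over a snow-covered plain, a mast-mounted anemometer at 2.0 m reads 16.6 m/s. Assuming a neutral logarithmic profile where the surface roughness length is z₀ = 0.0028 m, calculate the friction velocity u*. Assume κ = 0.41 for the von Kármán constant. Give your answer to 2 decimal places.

u* ≈ 1.04 m/s

Log law: V(z) = (u*/κ) · ln(z/z₀) ⇒ u* = κ · V / ln(z/z₀)
u* = 0.41 × 16.6 / ln(2.0/0.0028) = 0.41 × 16.6 / 6.5713
   = 6.8060 / 6.5713 = 1.0357 m/s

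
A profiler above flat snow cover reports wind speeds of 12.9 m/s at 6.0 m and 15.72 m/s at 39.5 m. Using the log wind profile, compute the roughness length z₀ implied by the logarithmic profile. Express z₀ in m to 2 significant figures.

z₀ ≈ 0.0011 m

Log law: V(z) ∝ ln(z/z₀). With r = V₁/V₂ = 12.9/15.72 = 0.82061,
r · ln(z₂/z₀) = ln(z₁/z₀) ⇒ ln z₀ = (ln z₁ − r·ln z₂)/(1 − r)
ln z₀ = (1.79176 − 0.82061×3.67630) / 0.17939 = -6.8290
z₀ = exp(-6.8290) = 0.001082 m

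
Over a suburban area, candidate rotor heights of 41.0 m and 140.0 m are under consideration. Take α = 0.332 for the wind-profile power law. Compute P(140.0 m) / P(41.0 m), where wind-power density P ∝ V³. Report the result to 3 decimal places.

3.398

Speed ratio: V_B/V_A = (z_B/z_A)^α = (140.0/41.0)^0.332 = (3.4146)^0.332 = 1.50339
Power-density ratio: P_B/P_A = (V_B/V_A)³ = (1.50339)³ = 3.39790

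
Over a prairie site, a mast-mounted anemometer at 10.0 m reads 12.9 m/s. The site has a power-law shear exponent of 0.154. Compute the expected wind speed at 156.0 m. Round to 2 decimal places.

Power-law profile: V₂ = V₁ · (z₂/z₁)^α
V₂ = 12.9 × (156.0/10.0)^0.154 = 12.9 × (15.6000)^0.154
    = 12.9 × 1.5267 = 19.6939 m/s

19.69 m/s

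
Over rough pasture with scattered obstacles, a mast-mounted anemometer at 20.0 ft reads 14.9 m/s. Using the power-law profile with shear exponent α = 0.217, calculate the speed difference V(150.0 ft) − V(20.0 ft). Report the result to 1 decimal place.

8.2 m/s

Power law: V₂ = V₁ · (z₂/z₁)^α = 14.9 × (7.5000)^0.217 = 23.0714 m/s
ΔV = 23.0714 − 14.9 = 8.1714 m/s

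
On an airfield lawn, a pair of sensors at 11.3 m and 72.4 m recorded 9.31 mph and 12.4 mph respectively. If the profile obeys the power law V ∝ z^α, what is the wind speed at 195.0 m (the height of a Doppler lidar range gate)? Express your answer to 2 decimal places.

First find α: α = ln(V₂/V₁)/ln(z₂/z₁) = ln(12.4/9.31)/ln(72.4/11.3) = 0.28661/1.85740 = 0.1543
Extrapolate from 72.4 m to 195.0 m: V₃ = 12.4 × (195.0/72.4)^0.1543 = 12.4 × 1.1652 = 14.4484 mph

14.45 mph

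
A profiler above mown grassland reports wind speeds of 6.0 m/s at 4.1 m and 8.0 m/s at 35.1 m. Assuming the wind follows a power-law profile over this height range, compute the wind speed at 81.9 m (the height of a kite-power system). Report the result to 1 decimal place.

First find α: α = ln(V₂/V₁)/ln(z₂/z₁) = ln(8.0/6.0)/ln(35.1/4.1) = 0.28768/2.14721 = 0.1340
Extrapolate from 35.1 m to 81.9 m: V₃ = 8.0 × (81.9/35.1)^0.1340 = 8.0 × 1.1202 = 8.9617 m/s

9.0 m/s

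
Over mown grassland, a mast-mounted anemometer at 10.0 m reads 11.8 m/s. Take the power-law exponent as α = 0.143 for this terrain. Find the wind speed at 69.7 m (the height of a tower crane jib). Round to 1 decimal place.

15.6 m/s

Power-law profile: V₂ = V₁ · (z₂/z₁)^α
V₂ = 11.8 × (69.7/10.0)^0.143 = 11.8 × (6.9700)^0.143
    = 11.8 × 1.3200 = 15.5763 m/s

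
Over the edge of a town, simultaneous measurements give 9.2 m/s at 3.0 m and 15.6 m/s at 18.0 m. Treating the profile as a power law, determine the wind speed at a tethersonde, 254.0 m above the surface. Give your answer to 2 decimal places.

First find α: α = ln(V₂/V₁)/ln(z₂/z₁) = ln(15.6/9.2)/ln(18.0/3.0) = 0.52807/1.79176 = 0.2947
Extrapolate from 18.0 m to 254.0 m: V₃ = 15.6 × (254.0/18.0)^0.2947 = 15.6 × 2.1817 = 34.0348 m/s

34.03 m/s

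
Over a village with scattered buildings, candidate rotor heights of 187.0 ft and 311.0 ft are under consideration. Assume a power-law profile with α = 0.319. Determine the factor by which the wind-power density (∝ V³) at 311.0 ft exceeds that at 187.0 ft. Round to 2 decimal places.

1.63

Speed ratio: V_B/V_A = (z_B/z_A)^α = (311.0/187.0)^0.319 = (1.6631)^0.319 = 1.17618
Power-density ratio: P_B/P_A = (V_B/V_A)³ = (1.17618)³ = 1.62712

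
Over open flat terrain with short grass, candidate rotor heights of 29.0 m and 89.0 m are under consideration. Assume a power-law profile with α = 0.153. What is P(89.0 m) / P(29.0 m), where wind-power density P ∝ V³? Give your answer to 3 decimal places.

Speed ratio: V_B/V_A = (z_B/z_A)^α = (89.0/29.0)^0.153 = (3.0690)^0.153 = 1.18716
Power-density ratio: P_B/P_A = (V_B/V_A)³ = (1.18716)³ = 1.67313

1.673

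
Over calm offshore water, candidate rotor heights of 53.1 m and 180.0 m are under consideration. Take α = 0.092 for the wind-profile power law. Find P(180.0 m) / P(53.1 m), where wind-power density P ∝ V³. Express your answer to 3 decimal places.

Speed ratio: V_B/V_A = (z_B/z_A)^α = (180.0/53.1)^0.092 = (3.3898)^0.092 = 1.11886
Power-density ratio: P_B/P_A = (V_B/V_A)³ = (1.11886)³ = 1.40065

1.401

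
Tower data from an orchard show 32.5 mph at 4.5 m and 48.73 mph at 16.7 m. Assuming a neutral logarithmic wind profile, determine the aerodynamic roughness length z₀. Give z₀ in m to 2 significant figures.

z₀ ≈ 0.33 m

Log law: V(z) ∝ ln(z/z₀). With r = V₁/V₂ = 32.5/48.73 = 0.66694,
r · ln(z₂/z₀) = ln(z₁/z₀) ⇒ ln z₀ = (ln z₁ − r·ln z₂)/(1 − r)
ln z₀ = (1.50408 − 0.66694×2.81541) / 0.33306 = -1.1218
z₀ = exp(-1.1218) = 0.3257 m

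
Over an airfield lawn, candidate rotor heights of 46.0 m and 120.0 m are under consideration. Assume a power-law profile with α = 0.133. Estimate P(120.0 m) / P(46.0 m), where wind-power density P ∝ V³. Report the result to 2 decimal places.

Speed ratio: V_B/V_A = (z_B/z_A)^α = (120.0/46.0)^0.133 = (2.6087)^0.133 = 1.13602
Power-density ratio: P_B/P_A = (V_B/V_A)³ = (1.13602)³ = 1.46606

1.47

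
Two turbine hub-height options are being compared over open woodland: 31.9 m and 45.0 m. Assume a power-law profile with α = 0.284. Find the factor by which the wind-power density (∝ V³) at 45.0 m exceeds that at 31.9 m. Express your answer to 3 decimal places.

1.341

Speed ratio: V_B/V_A = (z_B/z_A)^α = (45.0/31.9)^0.284 = (1.4107)^0.284 = 1.10265
Power-density ratio: P_B/P_A = (V_B/V_A)³ = (1.10265)³ = 1.34063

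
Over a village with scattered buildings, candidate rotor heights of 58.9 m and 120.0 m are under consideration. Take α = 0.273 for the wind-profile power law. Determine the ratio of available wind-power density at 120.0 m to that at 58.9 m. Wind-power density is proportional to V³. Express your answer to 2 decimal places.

Speed ratio: V_B/V_A = (z_B/z_A)^α = (120.0/58.9)^0.273 = (2.0374)^0.273 = 1.21444
Power-density ratio: P_B/P_A = (V_B/V_A)³ = (1.21444)³ = 1.79112

1.79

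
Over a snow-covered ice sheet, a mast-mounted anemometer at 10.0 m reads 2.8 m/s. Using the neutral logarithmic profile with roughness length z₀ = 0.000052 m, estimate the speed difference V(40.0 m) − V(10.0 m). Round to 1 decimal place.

Log law: V₂ = V₁ · ln(z₂/z₀)/ln(z₁/z₀) = 2.8 × 13.5531/12.1669 = 3.1190 m/s
ΔV = 3.1190 − 2.8 = 0.3190 m/s

0.3 m/s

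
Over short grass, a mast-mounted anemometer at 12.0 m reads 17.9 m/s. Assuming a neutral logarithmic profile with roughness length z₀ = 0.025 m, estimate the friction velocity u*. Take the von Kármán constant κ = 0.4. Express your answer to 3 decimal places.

u* ≈ 1.160 m/s

Log law: V(z) = (u*/κ) · ln(z/z₀) ⇒ u* = κ · V / ln(z/z₀)
u* = 0.4 × 17.9 / ln(12.0/0.025) = 0.4 × 17.9 / 6.1738
   = 7.1600 / 6.1738 = 1.1597 m/s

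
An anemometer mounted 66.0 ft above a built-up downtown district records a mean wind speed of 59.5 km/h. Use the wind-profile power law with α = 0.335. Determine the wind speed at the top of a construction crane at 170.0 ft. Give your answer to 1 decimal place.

81.7 km/h

Power-law profile: V₂ = V₁ · (z₂/z₁)^α
V₂ = 59.5 × (170.0/66.0)^0.335 = 59.5 × (2.5758)^0.335
    = 59.5 × 1.3729 = 81.6902 km/h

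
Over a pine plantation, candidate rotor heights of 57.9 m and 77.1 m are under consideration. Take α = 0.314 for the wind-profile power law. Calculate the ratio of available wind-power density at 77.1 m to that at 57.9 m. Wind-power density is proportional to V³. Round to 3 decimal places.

1.310

Speed ratio: V_B/V_A = (z_B/z_A)^α = (77.1/57.9)^0.314 = (1.3316)^0.314 = 1.09409
Power-density ratio: P_B/P_A = (V_B/V_A)³ = (1.09409)³ = 1.30967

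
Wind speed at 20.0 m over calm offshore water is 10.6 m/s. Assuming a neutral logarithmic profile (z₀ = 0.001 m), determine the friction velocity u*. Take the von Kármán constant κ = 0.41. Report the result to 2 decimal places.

Log law: V(z) = (u*/κ) · ln(z/z₀) ⇒ u* = κ · V / ln(z/z₀)
u* = 0.41 × 10.6 / ln(20.0/0.001) = 0.41 × 10.6 / 9.9035
   = 4.3460 / 9.9035 = 0.4388 m/s

u* ≈ 0.44 m/s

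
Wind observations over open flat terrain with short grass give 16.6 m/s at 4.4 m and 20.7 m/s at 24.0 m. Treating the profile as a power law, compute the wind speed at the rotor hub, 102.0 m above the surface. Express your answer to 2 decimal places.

First find α: α = ln(V₂/V₁)/ln(z₂/z₁) = ln(20.7/16.6)/ln(24.0/4.4) = 0.22073/1.69645 = 0.1301
Extrapolate from 24.0 m to 102.0 m: V₃ = 20.7 × (102.0/24.0)^0.1301 = 20.7 × 1.2072 = 24.9880 m/s

24.99 m/s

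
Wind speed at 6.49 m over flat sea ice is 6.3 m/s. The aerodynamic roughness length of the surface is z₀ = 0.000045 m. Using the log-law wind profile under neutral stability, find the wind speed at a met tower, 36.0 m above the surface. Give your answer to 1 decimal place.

7.2 m/s

Log law: V(z) ∝ ln(z/z₀), so V₂/V₁ = ln(z₂/z₀) / ln(z₁/z₀).
ln(36.0/0.000045) = 13.5924, ln(6.49/0.000045) = 11.8791
V₂ = 6.3 × 13.5924/11.8791 = 6.3 × 1.1442 = 7.2086 m/s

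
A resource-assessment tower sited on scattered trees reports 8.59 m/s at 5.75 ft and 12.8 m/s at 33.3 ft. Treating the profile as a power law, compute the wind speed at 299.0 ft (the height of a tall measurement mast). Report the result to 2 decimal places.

21.07 m/s

First find α: α = ln(V₂/V₁)/ln(z₂/z₁) = ln(12.8/8.59)/ln(33.3/5.75) = 0.39885/1.75636 = 0.2271
Extrapolate from 33.3 ft to 299.0 ft: V₃ = 12.8 × (299.0/33.3)^0.2271 = 12.8 × 1.6461 = 21.0705 m/s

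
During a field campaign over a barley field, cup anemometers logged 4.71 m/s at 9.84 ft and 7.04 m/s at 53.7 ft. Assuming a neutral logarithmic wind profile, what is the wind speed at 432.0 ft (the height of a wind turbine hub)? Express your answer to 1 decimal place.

Log law: V ∝ ln(z/z₀). From the pair, with r = V₁/V₂ = 0.66903,
ln z₀ = (ln z₁ − r·ln z₂)/(1 − r) = (2.2865 − 0.66903×3.9834)/0.33097 = -1.1439 → z₀ = 0.3186 ft
V₃ = V₁ · ln(z₃/z₀)/ln(z₁/z₀) = 4.71 × 7.2123/3.4303 = 9.9028 m/s

9.9 m/s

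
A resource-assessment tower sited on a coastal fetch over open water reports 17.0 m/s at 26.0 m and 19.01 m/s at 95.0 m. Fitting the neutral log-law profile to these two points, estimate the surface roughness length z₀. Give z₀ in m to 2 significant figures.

Log law: V(z) ∝ ln(z/z₀). With r = V₁/V₂ = 17.0/19.01 = 0.89427,
r · ln(z₂/z₀) = ln(z₁/z₀) ⇒ ln z₀ = (ln z₁ − r·ln z₂)/(1 − r)
ln z₀ = (3.25810 − 0.89427×4.55388) / 0.10573 = -7.7012
z₀ = exp(-7.7012) = 0.0004523 m

z₀ ≈ 0.00045 m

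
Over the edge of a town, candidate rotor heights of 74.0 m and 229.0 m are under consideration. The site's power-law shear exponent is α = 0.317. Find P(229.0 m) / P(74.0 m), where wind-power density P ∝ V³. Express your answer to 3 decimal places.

Speed ratio: V_B/V_A = (z_B/z_A)^α = (229.0/74.0)^0.317 = (3.0946)^0.317 = 1.43061
Power-density ratio: P_B/P_A = (V_B/V_A)³ = (1.43061)³ = 2.92795

2.928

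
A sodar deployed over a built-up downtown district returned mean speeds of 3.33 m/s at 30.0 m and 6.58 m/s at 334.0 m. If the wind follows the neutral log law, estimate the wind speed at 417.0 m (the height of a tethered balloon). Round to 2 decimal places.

6.88 m/s

Log law: V ∝ ln(z/z₀). From the pair, with r = V₁/V₂ = 0.50608,
ln z₀ = (ln z₁ − r·ln z₂)/(1 − r) = (3.4012 − 0.50608×5.8111)/0.49392 = 0.9319 → z₀ = 2.539 m
V₃ = V₁ · ln(z₃/z₀)/ln(z₁/z₀) = 3.33 × 5.1012/2.4693 = 6.8793 m/s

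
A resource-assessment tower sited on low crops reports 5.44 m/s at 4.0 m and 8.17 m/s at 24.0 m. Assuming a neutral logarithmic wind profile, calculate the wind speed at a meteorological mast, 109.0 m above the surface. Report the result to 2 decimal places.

Log law: V ∝ ln(z/z₀). From the pair, with r = V₁/V₂ = 0.66585,
ln z₀ = (ln z₁ − r·ln z₂)/(1 − r) = (1.3863 − 0.66585×3.1781)/0.33415 = -2.1841 → z₀ = 0.1126 m
V₃ = V₁ · ln(z₃/z₀)/ln(z₁/z₀) = 5.44 × 6.8754/3.5704 = 10.4757 m/s

10.48 m/s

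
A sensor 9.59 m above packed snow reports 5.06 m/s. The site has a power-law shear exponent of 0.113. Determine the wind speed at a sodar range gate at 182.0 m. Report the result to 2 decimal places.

Power-law profile: V₂ = V₁ · (z₂/z₁)^α
V₂ = 5.06 × (182.0/9.59)^0.113 = 5.06 × (18.9781)^0.113
    = 5.06 × 1.3946 = 7.0566 m/s

7.06 m/s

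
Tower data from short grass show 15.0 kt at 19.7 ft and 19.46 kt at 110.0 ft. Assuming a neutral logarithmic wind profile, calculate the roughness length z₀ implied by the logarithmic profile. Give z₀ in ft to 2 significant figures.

Log law: V(z) ∝ ln(z/z₀). With r = V₁/V₂ = 15.0/19.46 = 0.77081,
r · ln(z₂/z₀) = ln(z₁/z₀) ⇒ ln z₀ = (ln z₁ − r·ln z₂)/(1 − r)
ln z₀ = (2.98062 − 0.77081×4.70048) / 0.22919 = -2.8037
z₀ = exp(-2.8037) = 0.06059 ft

z₀ ≈ 0.061 ft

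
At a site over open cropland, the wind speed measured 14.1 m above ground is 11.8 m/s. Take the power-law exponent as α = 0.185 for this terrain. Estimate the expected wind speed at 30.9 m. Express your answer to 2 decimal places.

Power-law profile: V₂ = V₁ · (z₂/z₁)^α
V₂ = 11.8 × (30.9/14.1)^0.185 = 11.8 × (2.1915)^0.185
    = 11.8 × 1.1562 = 13.6433 m/s

13.64 m/s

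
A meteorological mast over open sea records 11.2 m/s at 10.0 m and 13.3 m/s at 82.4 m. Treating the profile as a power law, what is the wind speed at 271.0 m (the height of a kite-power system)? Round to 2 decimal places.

First find α: α = ln(V₂/V₁)/ln(z₂/z₁) = ln(13.3/11.2)/ln(82.4/10.0) = 0.17185/2.10900 = 0.0815
Extrapolate from 82.4 m to 271.0 m: V₃ = 13.3 × (271.0/82.4)^0.0815 = 13.3 × 1.1019 = 14.6549 m/s

14.65 m/s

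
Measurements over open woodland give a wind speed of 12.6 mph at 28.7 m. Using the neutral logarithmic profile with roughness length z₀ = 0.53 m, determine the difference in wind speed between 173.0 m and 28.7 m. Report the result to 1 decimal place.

Log law: V₂ = V₁ · ln(z₂/z₀)/ln(z₁/z₀) = 12.6 × 5.7882/3.9918 = 18.2703 mph
ΔV = 18.2703 − 12.6 = 5.6703 mph

5.7 mph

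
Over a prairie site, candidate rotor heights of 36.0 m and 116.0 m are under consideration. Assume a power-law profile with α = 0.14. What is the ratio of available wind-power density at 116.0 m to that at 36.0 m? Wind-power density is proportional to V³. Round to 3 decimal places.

1.635

Speed ratio: V_B/V_A = (z_B/z_A)^α = (116.0/36.0)^0.14 = (3.2222)^0.14 = 1.17799
Power-density ratio: P_B/P_A = (V_B/V_A)³ = (1.17799)³ = 1.63465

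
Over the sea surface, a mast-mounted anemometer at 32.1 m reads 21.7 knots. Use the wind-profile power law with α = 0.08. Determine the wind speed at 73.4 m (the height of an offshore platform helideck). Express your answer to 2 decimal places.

23.18 knots

Power-law profile: V₂ = V₁ · (z₂/z₁)^α
V₂ = 21.7 × (73.4/32.1)^0.08 = 21.7 × (2.2866)^0.08
    = 21.7 × 1.0684 = 23.1844 knots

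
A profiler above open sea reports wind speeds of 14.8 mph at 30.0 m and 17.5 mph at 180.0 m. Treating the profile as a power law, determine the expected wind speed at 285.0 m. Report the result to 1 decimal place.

First find α: α = ln(V₂/V₁)/ln(z₂/z₁) = ln(17.5/14.8)/ln(180.0/30.0) = 0.16757/1.79176 = 0.0935
Extrapolate from 180.0 m to 285.0 m: V₃ = 17.5 × (285.0/180.0)^0.0935 = 17.5 × 1.0439 = 18.2685 mph

18.3 mph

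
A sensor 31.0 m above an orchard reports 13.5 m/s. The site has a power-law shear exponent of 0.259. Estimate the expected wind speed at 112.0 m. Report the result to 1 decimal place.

18.8 m/s

Power-law profile: V₂ = V₁ · (z₂/z₁)^α
V₂ = 13.5 × (112.0/31.0)^0.259 = 13.5 × (3.6129)^0.259
    = 13.5 × 1.3947 = 18.8286 m/s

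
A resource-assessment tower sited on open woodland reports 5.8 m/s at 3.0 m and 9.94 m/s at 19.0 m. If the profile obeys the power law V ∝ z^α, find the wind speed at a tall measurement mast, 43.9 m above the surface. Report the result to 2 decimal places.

First find α: α = ln(V₂/V₁)/ln(z₂/z₁) = ln(9.94/5.8)/ln(19.0/3.0) = 0.53871/1.84583 = 0.2919
Extrapolate from 19.0 m to 43.9 m: V₃ = 9.94 × (43.9/19.0)^0.2919 = 9.94 × 1.2769 = 12.6922 m/s

12.69 m/s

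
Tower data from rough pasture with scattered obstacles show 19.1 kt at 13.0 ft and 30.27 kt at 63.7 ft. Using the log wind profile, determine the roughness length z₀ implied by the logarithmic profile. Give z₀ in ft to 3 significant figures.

Log law: V(z) ∝ ln(z/z₀). With r = V₁/V₂ = 19.1/30.27 = 0.63099,
r · ln(z₂/z₀) = ln(z₁/z₀) ⇒ ln z₀ = (ln z₁ − r·ln z₂)/(1 − r)
ln z₀ = (2.56495 − 0.63099×4.15418) / 0.36901 = -0.1525
z₀ = exp(-0.1525) = 0.8585 ft

z₀ ≈ 0.859 ft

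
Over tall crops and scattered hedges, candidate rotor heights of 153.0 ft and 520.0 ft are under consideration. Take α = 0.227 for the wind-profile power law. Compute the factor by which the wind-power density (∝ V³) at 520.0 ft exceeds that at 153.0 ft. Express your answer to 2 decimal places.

2.30

Speed ratio: V_B/V_A = (z_B/z_A)^α = (520.0/153.0)^0.227 = (3.3987)^0.227 = 1.32010
Power-density ratio: P_B/P_A = (V_B/V_A)³ = (1.32010)³ = 2.30051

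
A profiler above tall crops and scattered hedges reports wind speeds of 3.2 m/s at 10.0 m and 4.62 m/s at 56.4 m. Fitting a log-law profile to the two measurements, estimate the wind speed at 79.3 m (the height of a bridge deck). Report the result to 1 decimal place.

4.9 m/s

Log law: V ∝ ln(z/z₀). From the pair, with r = V₁/V₂ = 0.69264,
ln z₀ = (ln z₁ − r·ln z₂)/(1 − r) = (2.3026 − 0.69264×4.0325)/0.30736 = -1.5957 → z₀ = 0.2028 m
V₃ = V₁ · ln(z₃/z₀)/ln(z₁/z₀) = 3.2 × 5.9690/3.8983 = 4.8997 m/s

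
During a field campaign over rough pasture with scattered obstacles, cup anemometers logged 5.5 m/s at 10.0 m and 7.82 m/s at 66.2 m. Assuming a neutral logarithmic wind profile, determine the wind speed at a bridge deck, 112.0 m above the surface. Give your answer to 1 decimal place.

8.5 m/s

Log law: V ∝ ln(z/z₀). From the pair, with r = V₁/V₂ = 0.70332,
ln z₀ = (ln z₁ − r·ln z₂)/(1 − r) = (2.3026 − 0.70332×4.1927)/0.29668 = -2.1782 → z₀ = 0.1132 m
V₃ = V₁ · ln(z₃/z₀)/ln(z₁/z₀) = 5.5 × 6.8967/4.4808 = 8.4654 m/s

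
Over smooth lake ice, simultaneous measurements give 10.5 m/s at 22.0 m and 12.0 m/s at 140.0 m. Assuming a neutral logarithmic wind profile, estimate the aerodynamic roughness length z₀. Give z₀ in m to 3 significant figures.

z₀ ≈ 0.0000521 m

Log law: V(z) ∝ ln(z/z₀). With r = V₁/V₂ = 10.5/12.0 = 0.87500,
r · ln(z₂/z₀) = ln(z₁/z₀) ⇒ ln z₀ = (ln z₁ − r·ln z₂)/(1 − r)
ln z₀ = (3.09104 − 0.87500×4.94164) / 0.12500 = -9.8632
z₀ = exp(-9.8632) = 0.00005206 m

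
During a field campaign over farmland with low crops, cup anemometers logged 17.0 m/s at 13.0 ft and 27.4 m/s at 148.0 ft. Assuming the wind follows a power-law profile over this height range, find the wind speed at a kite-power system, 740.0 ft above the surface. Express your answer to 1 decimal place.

37.6 m/s

First find α: α = ln(V₂/V₁)/ln(z₂/z₁) = ln(27.4/17.0)/ln(148.0/13.0) = 0.47733/2.43226 = 0.1962
Extrapolate from 148.0 ft to 740.0 ft: V₃ = 27.4 × (740.0/148.0)^0.1962 = 27.4 × 1.3714 = 37.5771 m/s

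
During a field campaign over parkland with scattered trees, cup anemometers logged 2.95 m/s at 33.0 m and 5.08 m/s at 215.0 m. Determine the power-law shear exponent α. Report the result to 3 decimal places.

α ≈ 0.290

Power law: V₂/V₁ = (z₂/z₁)^α ⇒ α = ln(V₂/V₁) / ln(z₂/z₁)
α = ln(5.08/2.95) / ln(215.0/33.0) = ln(1.7220) / ln(6.5152)
  = 0.54351 / 1.87413 = 0.29000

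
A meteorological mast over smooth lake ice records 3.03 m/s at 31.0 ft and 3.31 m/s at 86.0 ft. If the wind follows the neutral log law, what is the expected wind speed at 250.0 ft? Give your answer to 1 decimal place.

3.6 m/s

Log law: V ∝ ln(z/z₀). From the pair, with r = V₁/V₂ = 0.91541,
ln z₀ = (ln z₁ − r·ln z₂)/(1 − r) = (3.4340 − 0.91541×4.4543)/0.08459 = -7.6078 → z₀ = 0.0004966 ft
V₃ = V₁ · ln(z₃/z₀)/ln(z₁/z₀) = 3.03 × 13.1292/11.0418 = 3.6028 m/s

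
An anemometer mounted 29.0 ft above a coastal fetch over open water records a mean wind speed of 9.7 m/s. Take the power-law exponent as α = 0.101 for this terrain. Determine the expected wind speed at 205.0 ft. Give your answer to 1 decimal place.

11.8 m/s

Power-law profile: V₂ = V₁ · (z₂/z₁)^α
V₂ = 9.7 × (205.0/29.0)^0.101 = 9.7 × (7.0690)^0.101
    = 9.7 × 1.2184 = 11.8183 m/s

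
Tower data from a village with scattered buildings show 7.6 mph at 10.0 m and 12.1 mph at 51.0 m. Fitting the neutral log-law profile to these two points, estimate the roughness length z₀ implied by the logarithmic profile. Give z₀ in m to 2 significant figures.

Log law: V(z) ∝ ln(z/z₀). With r = V₁/V₂ = 7.6/12.1 = 0.62810,
r · ln(z₂/z₀) = ln(z₁/z₀) ⇒ ln z₀ = (ln z₁ − r·ln z₂)/(1 − r)
ln z₀ = (2.30259 − 0.62810×3.93183) / 0.37190 = -0.4490
z₀ = exp(-0.4490) = 0.6383 m

z₀ ≈ 0.64 m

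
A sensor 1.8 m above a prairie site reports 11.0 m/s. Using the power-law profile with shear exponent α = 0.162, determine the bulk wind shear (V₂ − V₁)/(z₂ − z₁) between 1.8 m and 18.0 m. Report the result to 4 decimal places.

Power law: V₂ = V₁ · (z₂/z₁)^α = 11.0 × (10.0000)^0.162 = 15.9732 m/s
ΔV/Δz = (15.9732 − 11.0)/(18.0 − 1.8) = 4.9732/16.2000 = 0.30699 m/s/m

0.3070 m/s/m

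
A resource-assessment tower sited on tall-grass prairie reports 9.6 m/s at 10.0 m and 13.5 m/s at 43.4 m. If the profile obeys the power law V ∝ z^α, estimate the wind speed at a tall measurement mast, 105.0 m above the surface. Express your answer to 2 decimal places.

16.57 m/s

First find α: α = ln(V₂/V₁)/ln(z₂/z₁) = ln(13.5/9.6)/ln(43.4/10.0) = 0.34093/1.46787 = 0.2323
Extrapolate from 43.4 m to 105.0 m: V₃ = 13.5 × (105.0/43.4)^0.2323 = 13.5 × 1.2278 = 16.5749 m/s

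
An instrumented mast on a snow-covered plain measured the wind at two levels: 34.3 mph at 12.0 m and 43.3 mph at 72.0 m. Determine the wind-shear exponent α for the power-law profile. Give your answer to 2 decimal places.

Power law: V₂/V₁ = (z₂/z₁)^α ⇒ α = ln(V₂/V₁) / ln(z₂/z₁)
α = ln(43.3/34.3) / ln(72.0/12.0) = ln(1.2624) / ln(6.0000)
  = 0.23301 / 1.79176 = 0.13004

α ≈ 0.13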